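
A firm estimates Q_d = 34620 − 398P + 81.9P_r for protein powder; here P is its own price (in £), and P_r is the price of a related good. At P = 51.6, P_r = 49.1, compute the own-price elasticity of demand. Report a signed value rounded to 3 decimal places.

At the given values, Q_d = 34620 − 398(51.6) + 81.9(49.1) = 18104.49.
∂Q_d/∂P = −398.
E = (-398) × (51.6/18104.49) = -1.13434…

-1.134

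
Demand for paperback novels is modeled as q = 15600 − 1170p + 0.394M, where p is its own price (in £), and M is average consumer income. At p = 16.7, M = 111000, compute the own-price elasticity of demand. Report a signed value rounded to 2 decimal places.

-0.49

At the given values, q = 15600 − 1170(16.7) + 0.394(111000) = 39795.
∂q/∂p = −1170.
E = (-1170) × (16.7/39795) = -0.4909…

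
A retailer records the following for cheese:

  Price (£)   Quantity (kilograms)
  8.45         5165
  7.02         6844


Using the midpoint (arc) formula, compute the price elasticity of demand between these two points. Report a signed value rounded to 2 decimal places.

%ΔQ = (6844 − 5165) / [(5165 + 6844)/2] = 1679/6004.5 = 0.279623…
%ΔP = (7.02 − 8.45) / [(8.45 + 7.02)/2] = -1.43/7.735 = -0.184873…
Arc Ed = %ΔQ / %ΔP = (1679/6004.5) / (-1.43/7.735) = -1.5125…

-1.51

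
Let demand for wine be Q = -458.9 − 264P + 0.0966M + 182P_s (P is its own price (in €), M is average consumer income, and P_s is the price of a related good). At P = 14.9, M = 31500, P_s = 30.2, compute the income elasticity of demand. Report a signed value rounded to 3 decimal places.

0.734

At the given values, Q = -458.9 − 264(14.9) + 0.0966(31500) + 182(30.2) = 4146.8.
∂Q/∂M = 0.0966.
E = (0.0966) × (31500/4146.8) = 0.73379…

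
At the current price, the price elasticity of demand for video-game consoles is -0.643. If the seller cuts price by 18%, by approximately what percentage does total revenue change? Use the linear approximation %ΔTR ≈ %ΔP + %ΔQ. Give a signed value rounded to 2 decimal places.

-6.43%

%ΔQ ≈ Ed × %ΔP = (-0.643) × (-18%) = +11.5740%
%ΔTR ≈ %ΔP + %ΔQ = (-18%) + (+11.5740%) = -6.4260%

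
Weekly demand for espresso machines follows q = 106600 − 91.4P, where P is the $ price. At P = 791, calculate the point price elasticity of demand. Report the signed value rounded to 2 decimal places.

-2.11

dq/dP = −91.4. At P = 791, q = 106600 − 91.4(791) = 34302.6.
Ed = (dq/dP)·(P/q) = −91.4 × (791/34302.6) = -2.1076…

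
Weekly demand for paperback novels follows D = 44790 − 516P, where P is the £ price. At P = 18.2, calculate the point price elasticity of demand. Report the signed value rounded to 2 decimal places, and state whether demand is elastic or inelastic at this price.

dD/dP = −516. At P = 18.2, D = 44790 − 516(18.2) = 35398.8.
Ed = (dD/dP)·(P/D) = −516 × (18.2/35398.8) = -0.2652…
|Ed| = 0.27 < 1, so demand is inelastic.

-0.27; inelastic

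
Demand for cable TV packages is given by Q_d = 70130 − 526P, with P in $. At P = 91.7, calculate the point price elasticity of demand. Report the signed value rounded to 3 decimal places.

dQ_d/dP = −526. At P = 91.7, Q_d = 70130 − 526(91.7) = 21895.8.
Ed = (dQ_d/dP)·(P/Q_d) = −526 × (91.7/21895.8) = -2.20289…

-2.203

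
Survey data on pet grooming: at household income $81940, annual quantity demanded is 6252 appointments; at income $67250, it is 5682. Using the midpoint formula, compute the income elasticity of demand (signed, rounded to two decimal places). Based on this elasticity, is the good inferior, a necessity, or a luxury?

%ΔQ = (5682 − 6252)/[( 6252 + 5682)/2] = -570/5967 = -0.095525…
%ΔIncome = (67250 − 81940)/[( 81940 + 67250)/2] = -14690/74595 = -0.196930…
E_income = (-570/5967) / (-14690/74595) = 0.4850…
0 < E_income < 1 ⇒ normal good, necessity.

0.49; necessity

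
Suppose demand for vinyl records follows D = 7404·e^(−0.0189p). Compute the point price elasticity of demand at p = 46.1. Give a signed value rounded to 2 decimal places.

-0.87

dD/dp = −0.0189·D = -58.5507. At p = 46.1, D = 3097.92.
Ed = (dD/dp)·(p/D) = (-58.5507) × (46.1/3097.92) = -0.8712…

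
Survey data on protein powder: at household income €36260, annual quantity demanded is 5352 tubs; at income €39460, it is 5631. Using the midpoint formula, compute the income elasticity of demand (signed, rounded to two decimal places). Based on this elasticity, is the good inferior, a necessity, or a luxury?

0.60; necessity

%ΔQ = (5631 − 5352)/[( 5352 + 5631)/2] = 279/5491.5 = 0.050805…
%ΔIncome = (39460 − 36260)/[( 36260 + 39460)/2] = 3200/37860 = 0.084521…
E_income = (279/5491.5) / (3200/37860) = 0.6010…
0 < E_income < 1 ⇒ normal good, necessity.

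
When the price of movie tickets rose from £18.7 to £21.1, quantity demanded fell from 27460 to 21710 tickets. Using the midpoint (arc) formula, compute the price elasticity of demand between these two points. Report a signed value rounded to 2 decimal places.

-1.94

%ΔQ = (21710 − 27460) / [(27460 + 21710)/2] = -5750/24585 = -0.233882…
%ΔP = (21.1 − 18.7) / [(18.7 + 21.1)/2] = 2.4/19.9 = 0.120603…
Arc Ed = %ΔQ / %ΔP = (-5750/24585) / (2.4/19.9) = -1.9392…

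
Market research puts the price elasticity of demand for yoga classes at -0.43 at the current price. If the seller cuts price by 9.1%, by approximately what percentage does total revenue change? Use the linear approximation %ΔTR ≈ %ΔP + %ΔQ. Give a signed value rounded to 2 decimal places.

-5.19%

%ΔQ ≈ Ed × %ΔP = (-0.43) × (-9.1%) = +3.9130%
%ΔTR ≈ %ΔP + %ΔQ = (-9.1%) + (+3.9130%) = -5.1870%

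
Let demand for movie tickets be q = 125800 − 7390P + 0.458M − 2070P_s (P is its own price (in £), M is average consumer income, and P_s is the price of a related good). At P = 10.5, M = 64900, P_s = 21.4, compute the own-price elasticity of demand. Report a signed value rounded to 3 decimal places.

-2.307

At the given values, q = 125800 − 7390(10.5) + 0.458(64900) − 2070(21.4) = 33631.2.
∂q/∂P = −7390.
E = (-7390) × (10.5/33631.2) = -2.30723…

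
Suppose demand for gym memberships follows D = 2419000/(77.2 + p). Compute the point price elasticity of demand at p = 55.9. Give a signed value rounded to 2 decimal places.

dD/dp = −2419000/(77.2 + p)² = -136.546. At p = 55.9, D = 18174.3.
Ed = (dD/dp)·(p/D) = (-136.546) × (55.9/18174.3) = -0.4199…

-0.42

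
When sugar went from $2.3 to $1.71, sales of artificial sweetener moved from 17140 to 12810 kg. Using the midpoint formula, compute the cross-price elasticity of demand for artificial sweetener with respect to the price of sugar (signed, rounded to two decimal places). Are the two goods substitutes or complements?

0.98; substitutes

%ΔQ_{artificial sweetener} = (12810 − 17140)/avg = -4330/14975 = -0.289148…
%ΔP_{sugar} = (1.71 − 2.3)/avg = -0.59/2.005 = -0.294264…
E_cross = (-4330/14975) / (-0.59/2.005) = 0.9826…
E_cross > 0 ⇒ the goods are substitutes.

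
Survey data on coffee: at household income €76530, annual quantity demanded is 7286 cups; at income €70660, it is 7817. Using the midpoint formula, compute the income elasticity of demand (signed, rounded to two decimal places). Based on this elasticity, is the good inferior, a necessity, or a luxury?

-0.88; inferior

%ΔQ = (7817 − 7286)/[( 7286 + 7817)/2] = 531/7551.5 = 0.070317…
%ΔIncome = (70660 − 76530)/[( 76530 + 70660)/2] = -5870/73595 = -0.079760…
E_income = (531/7551.5) / (-5870/73595) = -0.8815…
E_income < 0 ⇒ inferior good.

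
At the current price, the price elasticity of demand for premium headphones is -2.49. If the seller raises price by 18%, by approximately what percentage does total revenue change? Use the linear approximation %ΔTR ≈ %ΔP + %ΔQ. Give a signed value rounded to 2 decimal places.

-26.82%

%ΔQ ≈ Ed × %ΔP = (-2.49) × (+18%) = -44.8200%
%ΔTR ≈ %ΔP + %ΔQ = (+18%) + (-44.8200%) = -26.8200%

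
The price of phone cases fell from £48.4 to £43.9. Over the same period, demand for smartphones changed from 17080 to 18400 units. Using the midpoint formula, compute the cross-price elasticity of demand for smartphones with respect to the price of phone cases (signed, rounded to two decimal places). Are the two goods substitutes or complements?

-0.76; complements

%ΔQ_{smartphones} = (18400 − 17080)/avg = 1320/17740 = 0.074408…
%ΔP_{phone cases} = (43.9 − 48.4)/avg = -4.5/46.15 = -0.097508…
E_cross = (1320/17740) / (-4.5/46.15) = -0.7630…
E_cross < 0 ⇒ the goods are complements.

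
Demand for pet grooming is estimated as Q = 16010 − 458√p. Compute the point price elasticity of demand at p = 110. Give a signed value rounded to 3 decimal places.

-0.214

dQ/dp = −458/(2√p) = -21.8343. At p = 110, Q = 11206.5.
Ed = (dQ/dp)·(p/Q) = (-21.8343) × (110/11206.5) = -0.21432…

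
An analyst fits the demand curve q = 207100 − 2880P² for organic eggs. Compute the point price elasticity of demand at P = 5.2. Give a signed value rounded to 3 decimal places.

-1.205

dq/dP = −2·2880·P = -29952. At P = 5.2, q = 129224.8.
Ed = (dq/dP)·(P/q) = (-29952) × (5.2/129224.8) = -1.20526…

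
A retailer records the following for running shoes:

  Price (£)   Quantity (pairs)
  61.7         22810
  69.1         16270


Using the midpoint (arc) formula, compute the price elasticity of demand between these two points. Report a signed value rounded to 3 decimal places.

%ΔQ = (16270 − 22810) / [(22810 + 16270)/2] = -6540/19540 = -0.334698…
%ΔP = (69.1 − 61.7) / [(61.7 + 69.1)/2] = 7.4/65.4 = 0.113149…
Arc Ed = %ΔQ / %ΔP = (-6540/19540) / (7.4/65.4) = -2.95800…

-2.958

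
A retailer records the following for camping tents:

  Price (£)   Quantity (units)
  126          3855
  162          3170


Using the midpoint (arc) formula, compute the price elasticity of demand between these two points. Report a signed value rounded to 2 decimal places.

-0.78

%ΔQ = (3170 − 3855) / [(3855 + 3170)/2] = -685/3512.5 = -0.195017…
%ΔP = (162 − 126) / [(126 + 162)/2] = 36/144 = 0.25
Arc Ed = %ΔQ / %ΔP = (-685/3512.5) / (36/144) = -0.7800…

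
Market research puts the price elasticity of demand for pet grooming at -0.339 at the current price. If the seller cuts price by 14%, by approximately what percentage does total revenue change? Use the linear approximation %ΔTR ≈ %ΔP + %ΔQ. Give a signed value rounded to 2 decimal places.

%ΔQ ≈ Ed × %ΔP = (-0.339) × (-14%) = +4.7460%
%ΔTR ≈ %ΔP + %ΔQ = (-14%) + (+4.7460%) = -9.2540%

-9.25%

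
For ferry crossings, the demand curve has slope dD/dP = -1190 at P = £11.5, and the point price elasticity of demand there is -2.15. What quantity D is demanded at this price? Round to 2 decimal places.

Ed = (dD/dP)·(P/D) ⇒ D = (dD/dP)·P/Ed = (-1190)·11.5/(-2.15) = 6365.1162…

6365.12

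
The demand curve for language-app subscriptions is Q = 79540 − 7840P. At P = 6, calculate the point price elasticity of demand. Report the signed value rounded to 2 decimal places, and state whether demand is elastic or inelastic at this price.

-1.45; elastic

dQ/dP = −7840. At P = 6, Q = 79540 − 7840(6) = 32500.
Ed = (dQ/dP)·(P/Q) = −7840 × (6/32500) = -1.4473…
|Ed| = 1.45 > 1, so demand is elastic.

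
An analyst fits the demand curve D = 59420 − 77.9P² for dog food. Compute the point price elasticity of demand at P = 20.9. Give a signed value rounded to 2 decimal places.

dD/dP = −2·77.9·P = -3256.22. At P = 20.9, D = 25392.501.
Ed = (dD/dP)·(P/D) = (-3256.22) × (20.9/25392.501) = -2.6801…

-2.68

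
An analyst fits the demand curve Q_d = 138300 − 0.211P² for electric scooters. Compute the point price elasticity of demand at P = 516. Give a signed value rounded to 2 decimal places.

dQ_d/dP = −2·0.211·P = -217.752. At P = 516, Q_d = 82119.984.
Ed = (dQ_d/dP)·(P/Q_d) = (-217.752) × (516/82119.984) = -1.3682…

-1.37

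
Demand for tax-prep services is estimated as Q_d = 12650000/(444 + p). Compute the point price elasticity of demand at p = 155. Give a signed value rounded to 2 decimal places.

-0.26

dQ_d/dp = −12650000/(444 + p)² = -35.2563. At p = 155, Q_d = 21118.5.
Ed = (dQ_d/dp)·(p/Q_d) = (-35.2563) × (155/21118.5) = -0.2587…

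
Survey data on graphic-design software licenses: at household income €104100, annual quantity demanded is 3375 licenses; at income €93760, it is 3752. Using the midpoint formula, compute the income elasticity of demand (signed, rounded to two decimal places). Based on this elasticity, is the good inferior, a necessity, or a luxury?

-1.01; inferior

%ΔQ = (3752 − 3375)/[( 3375 + 3752)/2] = 377/3563.5 = 0.105794…
%ΔIncome = (93760 − 104100)/[( 104100 + 93760)/2] = -10340/98930 = -0.104518…
E_income = (377/3563.5) / (-10340/98930) = -1.0122…
E_income < 0 ⇒ inferior good.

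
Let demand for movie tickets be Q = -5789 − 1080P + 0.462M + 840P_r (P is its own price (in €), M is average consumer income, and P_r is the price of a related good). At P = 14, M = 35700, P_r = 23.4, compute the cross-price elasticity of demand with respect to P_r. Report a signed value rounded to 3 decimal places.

At the given values, Q = -5789 − 1080(14) + 0.462(35700) + 840(23.4) = 15240.4.
∂Q/∂P_r = 840.
E = (840) × (23.4/15240.4) = 1.28972…

1.290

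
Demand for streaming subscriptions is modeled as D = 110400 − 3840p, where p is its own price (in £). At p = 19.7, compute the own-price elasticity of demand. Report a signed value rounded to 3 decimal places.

At the given values, D = 110400 − 3840(19.7) = 34752.
∂D/∂p = −3840.
E = (-3840) × (19.7/34752) = -2.17679…

-2.177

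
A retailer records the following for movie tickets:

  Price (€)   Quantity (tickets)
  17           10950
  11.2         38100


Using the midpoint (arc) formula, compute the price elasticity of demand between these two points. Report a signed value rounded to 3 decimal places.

-2.691

%ΔQ = (38100 − 10950) / [(10950 + 38100)/2] = 27150/24525 = 1.107033…
%ΔP = (11.2 − 17) / [(17 + 11.2)/2] = -5.8/14.1 = -0.411347…
Arc Ed = %ΔQ / %ΔP = (27150/24525) / (-5.8/14.1) = -2.69123…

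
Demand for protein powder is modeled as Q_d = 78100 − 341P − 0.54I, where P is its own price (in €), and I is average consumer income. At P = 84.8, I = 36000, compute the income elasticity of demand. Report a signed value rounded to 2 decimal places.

At the given values, Q_d = 78100 − 341(84.8) − 0.54(36000) = 29743.2.
∂Q_d/∂I = -0.54.
E = (-0.54) × (36000/29743.2) = -0.6535…

-0.65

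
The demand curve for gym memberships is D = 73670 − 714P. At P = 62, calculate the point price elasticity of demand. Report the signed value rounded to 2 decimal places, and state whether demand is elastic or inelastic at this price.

dD/dP = −714. At P = 62, D = 73670 − 714(62) = 29402.
Ed = (dD/dP)·(P/D) = −714 × (62/29402) = -1.5056…
|Ed| = 1.51 > 1, so demand is elastic.

-1.51; elastic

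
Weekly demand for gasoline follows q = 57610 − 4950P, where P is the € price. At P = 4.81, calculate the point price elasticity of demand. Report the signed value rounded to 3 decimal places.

-0.704

dq/dP = −4950. At P = 4.81, q = 57610 − 4950(4.81) = 33800.5.
Ed = (dq/dP)·(P/q) = −4950 × (4.81/33800.5) = -0.70441…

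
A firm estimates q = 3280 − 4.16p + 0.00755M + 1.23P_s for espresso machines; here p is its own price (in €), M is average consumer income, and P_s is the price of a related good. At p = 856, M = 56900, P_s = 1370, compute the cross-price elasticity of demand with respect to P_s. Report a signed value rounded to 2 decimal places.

0.92

At the given values, q = 3280 − 4.16(856) + 0.00755(56900) + 1.23(1370) = 1833.735.
∂q/∂P_s = 1.23.
E = (1.23) × (1370/1833.735) = 0.9189…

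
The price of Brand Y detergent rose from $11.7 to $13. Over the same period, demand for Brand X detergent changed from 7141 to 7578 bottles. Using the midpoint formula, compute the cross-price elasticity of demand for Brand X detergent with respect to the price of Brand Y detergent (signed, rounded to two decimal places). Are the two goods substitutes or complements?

%ΔQ_{Brand X detergent} = (7578 − 7141)/avg = 437/7359.5 = 0.059379…
%ΔP_{Brand Y detergent} = (13 − 11.7)/avg = 1.3/12.35 = 0.105263…
E_cross = (437/7359.5) / (1.3/12.35) = 0.5641…
E_cross > 0 ⇒ the goods are substitutes.

0.56; substitutes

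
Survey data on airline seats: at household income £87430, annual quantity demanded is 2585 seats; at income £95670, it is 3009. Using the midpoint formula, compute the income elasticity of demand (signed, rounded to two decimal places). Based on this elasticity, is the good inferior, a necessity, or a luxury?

1.68; luxury

%ΔQ = (3009 − 2585)/[( 2585 + 3009)/2] = 424/2797 = 0.151590…
%ΔIncome = (95670 − 87430)/[( 87430 + 95670)/2] = 8240/91550 = 0.090005…
E_income = (424/2797) / (8240/91550) = 1.6842…
E_income > 1 ⇒ normal good, luxury.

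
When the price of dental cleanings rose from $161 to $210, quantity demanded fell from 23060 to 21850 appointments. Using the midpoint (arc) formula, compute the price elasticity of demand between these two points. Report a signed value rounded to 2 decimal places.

%ΔQ = (21850 − 23060) / [(23060 + 21850)/2] = -1210/22455 = -0.053885…
%ΔP = (210 − 161) / [(161 + 210)/2] = 49/185.5 = 0.264150…
Arc Ed = %ΔQ / %ΔP = (-1210/22455) / (49/185.5) = -0.2039…

-0.20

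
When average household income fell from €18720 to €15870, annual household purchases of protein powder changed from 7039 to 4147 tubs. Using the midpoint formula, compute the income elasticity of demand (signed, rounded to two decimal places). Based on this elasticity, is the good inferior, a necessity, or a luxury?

3.14; luxury

%ΔQ = (4147 − 7039)/[( 7039 + 4147)/2] = -2892/5593 = -0.517074…
%ΔIncome = (15870 − 18720)/[( 18720 + 15870)/2] = -2850/17295 = -0.164787…
E_income = (-2892/5593) / (-2850/17295) = 3.1378…
E_income > 1 ⇒ normal good, luxury.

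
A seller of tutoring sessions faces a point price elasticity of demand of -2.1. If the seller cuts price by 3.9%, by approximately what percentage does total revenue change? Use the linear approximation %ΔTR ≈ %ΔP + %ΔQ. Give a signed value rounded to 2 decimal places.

+4.29%

%ΔQ ≈ Ed × %ΔP = (-2.1) × (-3.9%) = +8.1900%
%ΔTR ≈ %ΔP + %ΔQ = (-3.9%) + (+8.1900%) = +4.2900%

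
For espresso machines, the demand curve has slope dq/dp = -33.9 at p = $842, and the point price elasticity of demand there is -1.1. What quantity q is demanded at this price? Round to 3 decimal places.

25948.909

Ed = (dq/dp)·(p/q) ⇒ q = (dq/dp)·p/Ed = (-33.9)·842/(-1.1) = 25948.90909…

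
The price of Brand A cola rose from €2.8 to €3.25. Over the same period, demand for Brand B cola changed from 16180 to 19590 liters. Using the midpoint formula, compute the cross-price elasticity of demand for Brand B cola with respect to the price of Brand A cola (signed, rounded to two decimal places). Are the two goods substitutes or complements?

%ΔQ_{Brand B cola} = (19590 − 16180)/avg = 3410/17885 = 0.190662…
%ΔP_{Brand A cola} = (3.25 − 2.8)/avg = 0.45/3.025 = 0.148760…
E_cross = (3410/17885) / (0.45/3.025) = 1.2816…
E_cross > 0 ⇒ the goods are substitutes.

1.28; substitutes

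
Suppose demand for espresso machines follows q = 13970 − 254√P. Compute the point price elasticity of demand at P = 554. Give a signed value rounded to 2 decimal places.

dq/dP = −254/(2√P) = -5.39571. At P = 554, q = 7991.55.
Ed = (dq/dP)·(P/q) = (-5.39571) × (554/7991.55) = -0.3740…

-0.37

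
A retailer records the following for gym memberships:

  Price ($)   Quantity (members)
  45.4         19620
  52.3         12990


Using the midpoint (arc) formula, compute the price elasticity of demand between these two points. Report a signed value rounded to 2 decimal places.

%ΔQ = (12990 − 19620) / [(19620 + 12990)/2] = -6630/16305 = -0.406623…
%ΔP = (52.3 − 45.4) / [(45.4 + 52.3)/2] = 6.9/48.85 = 0.141248…
Arc Ed = %ΔQ / %ΔP = (-6630/16305) / (6.9/48.85) = -2.8787…

-2.88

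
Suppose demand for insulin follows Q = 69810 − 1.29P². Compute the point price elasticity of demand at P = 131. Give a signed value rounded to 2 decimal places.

-0.93

dQ/dP = −2·1.29·P = -337.98. At P = 131, Q = 47672.31.
Ed = (dQ/dP)·(P/Q) = (-337.98) × (131/47672.31) = -0.9287…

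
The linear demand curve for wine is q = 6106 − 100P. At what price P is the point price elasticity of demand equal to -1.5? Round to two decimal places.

Ed = −100P/(6106 − 100P). Set this equal to -1.5:
100P = 1.5·(6106 − 100P) ⇒ 100P(1 + 1.5) = 1.5·6106
P = 1.5·6106 / (100·2.5) = 36.636

36.64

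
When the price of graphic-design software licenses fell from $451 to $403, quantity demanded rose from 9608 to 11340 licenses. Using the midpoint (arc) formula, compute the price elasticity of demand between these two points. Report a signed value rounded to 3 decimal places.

%ΔQ = (11340 − 9608) / [(9608 + 11340)/2] = 1732/10474 = 0.165361…
%ΔP = (403 − 451) / [(451 + 403)/2] = -48/427 = -0.112412…
Arc Ed = %ΔQ / %ΔP = (1732/10474) / (-48/427) = -1.47103…

-1.471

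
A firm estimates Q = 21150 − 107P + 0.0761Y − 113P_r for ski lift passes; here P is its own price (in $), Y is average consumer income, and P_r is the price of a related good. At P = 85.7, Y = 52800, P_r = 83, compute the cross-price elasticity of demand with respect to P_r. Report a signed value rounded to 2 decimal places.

At the given values, Q = 21150 − 107(85.7) + 0.0761(52800) − 113(83) = 6619.18.
∂Q/∂P_r = -113.
E = (-113) × (83/6619.18) = -1.4169…

-1.42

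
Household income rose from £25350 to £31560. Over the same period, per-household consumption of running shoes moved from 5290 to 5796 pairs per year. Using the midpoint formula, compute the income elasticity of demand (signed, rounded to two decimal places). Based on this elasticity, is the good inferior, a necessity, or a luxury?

0.42; necessity

%ΔQ = (5796 − 5290)/[( 5290 + 5796)/2] = 506/5543 = 0.091286…
%ΔIncome = (31560 − 25350)/[( 25350 + 31560)/2] = 6210/28455 = 0.218239…
E_income = (506/5543) / (6210/28455) = 0.4182…
0 < E_income < 1 ⇒ normal good, necessity.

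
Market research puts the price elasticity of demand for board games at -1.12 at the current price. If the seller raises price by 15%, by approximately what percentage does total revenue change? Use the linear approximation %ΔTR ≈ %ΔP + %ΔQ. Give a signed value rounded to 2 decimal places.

%ΔQ ≈ Ed × %ΔP = (-1.12) × (+15%) = -16.8000%
%ΔTR ≈ %ΔP + %ΔQ = (+15%) + (-16.8000%) = -1.8000%

-1.80%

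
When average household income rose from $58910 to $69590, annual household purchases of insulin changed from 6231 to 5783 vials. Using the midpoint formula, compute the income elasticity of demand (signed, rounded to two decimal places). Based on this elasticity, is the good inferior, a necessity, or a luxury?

-0.45; inferior

%ΔQ = (5783 − 6231)/[( 6231 + 5783)/2] = -448/6007 = -0.074579…
%ΔIncome = (69590 − 58910)/[( 58910 + 69590)/2] = 10680/64250 = 0.166225…
E_income = (-448/6007) / (10680/64250) = -0.4486…
E_income < 0 ⇒ inferior good.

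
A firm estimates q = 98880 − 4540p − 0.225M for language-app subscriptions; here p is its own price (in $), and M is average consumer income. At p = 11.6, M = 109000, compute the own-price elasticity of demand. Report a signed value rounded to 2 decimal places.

At the given values, q = 98880 − 4540(11.6) − 0.225(109000) = 21691.
∂q/∂p = −4540.
E = (-4540) × (11.6/21691) = -2.4279…

-2.43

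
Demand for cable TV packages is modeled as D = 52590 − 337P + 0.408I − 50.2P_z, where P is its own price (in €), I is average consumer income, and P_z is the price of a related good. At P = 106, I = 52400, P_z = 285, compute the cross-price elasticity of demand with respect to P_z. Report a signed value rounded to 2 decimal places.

At the given values, D = 52590 − 337(106) + 0.408(52400) − 50.2(285) = 23940.2.
∂D/∂P_z = -50.2.
E = (-50.2) × (285/23940.2) = -0.5976…

-0.60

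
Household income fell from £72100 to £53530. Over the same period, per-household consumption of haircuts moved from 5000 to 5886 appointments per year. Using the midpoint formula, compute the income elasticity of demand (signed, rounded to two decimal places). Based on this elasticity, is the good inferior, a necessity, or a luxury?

%ΔQ = (5886 − 5000)/[( 5000 + 5886)/2] = 886/5443 = 0.162777…
%ΔIncome = (53530 − 72100)/[( 72100 + 53530)/2] = -18570/62815 = -0.295630…
E_income = (886/5443) / (-18570/62815) = -0.5506…
E_income < 0 ⇒ inferior good.

-0.55; inferior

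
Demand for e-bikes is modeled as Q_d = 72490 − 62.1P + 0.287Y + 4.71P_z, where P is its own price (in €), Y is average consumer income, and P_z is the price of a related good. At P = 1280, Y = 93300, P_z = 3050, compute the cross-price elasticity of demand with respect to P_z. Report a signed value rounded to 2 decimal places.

0.42

At the given values, Q_d = 72490 − 62.1(1280) + 0.287(93300) + 4.71(3050) = 34144.6.
∂Q_d/∂P_z = 4.71.
E = (4.71) × (3050/34144.6) = 0.4207…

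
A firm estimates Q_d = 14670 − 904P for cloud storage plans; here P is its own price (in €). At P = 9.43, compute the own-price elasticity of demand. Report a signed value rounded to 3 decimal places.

At the given values, Q_d = 14670 − 904(9.43) = 6145.28.
∂Q_d/∂P = −904.
E = (-904) × (9.43/6145.28) = -1.38719…

-1.387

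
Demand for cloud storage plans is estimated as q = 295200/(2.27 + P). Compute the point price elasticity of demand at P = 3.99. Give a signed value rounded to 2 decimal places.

dq/dP = −295200/(2.27 + P)² = -7533. At P = 3.99, q = 47156.5.
Ed = (dq/dP)·(P/q) = (-7533) × (3.99/47156.5) = -0.6373…

-0.64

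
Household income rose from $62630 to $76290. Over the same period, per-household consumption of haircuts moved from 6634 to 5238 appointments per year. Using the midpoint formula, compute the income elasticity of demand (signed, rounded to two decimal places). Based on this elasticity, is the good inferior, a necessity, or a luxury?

-1.20; inferior

%ΔQ = (5238 − 6634)/[( 6634 + 5238)/2] = -1396/5936 = -0.235175…
%ΔIncome = (76290 − 62630)/[( 62630 + 76290)/2] = 13660/69460 = 0.196659…
E_income = (-1396/5936) / (13660/69460) = -1.1958…
E_income < 0 ⇒ inferior good.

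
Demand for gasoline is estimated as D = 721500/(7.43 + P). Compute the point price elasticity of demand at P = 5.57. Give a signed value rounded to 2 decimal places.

dD/dP = −721500/(7.43 + P)² = -4269.23. At P = 5.57, D = 55500.
Ed = (dD/dP)·(P/D) = (-4269.23) × (5.57/55500) = -0.4284…

-0.43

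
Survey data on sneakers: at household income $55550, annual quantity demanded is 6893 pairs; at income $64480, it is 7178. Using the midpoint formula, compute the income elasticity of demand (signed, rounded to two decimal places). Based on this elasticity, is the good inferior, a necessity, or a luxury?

%ΔQ = (7178 − 6893)/[( 6893 + 7178)/2] = 285/7035.5 = 0.040508…
%ΔIncome = (64480 − 55550)/[( 55550 + 64480)/2] = 8930/60015 = 0.148796…
E_income = (285/7035.5) / (8930/60015) = 0.2722…
0 < E_income < 1 ⇒ normal good, necessity.

0.27; necessity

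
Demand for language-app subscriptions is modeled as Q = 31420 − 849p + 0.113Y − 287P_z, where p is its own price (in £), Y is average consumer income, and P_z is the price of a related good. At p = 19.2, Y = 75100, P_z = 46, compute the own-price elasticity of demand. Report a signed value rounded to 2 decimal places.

At the given values, Q = 31420 − 849(19.2) + 0.113(75100) − 287(46) = 10403.5.
∂Q/∂p = −849.
E = (-849) × (19.2/10403.5) = -1.5668…

-1.57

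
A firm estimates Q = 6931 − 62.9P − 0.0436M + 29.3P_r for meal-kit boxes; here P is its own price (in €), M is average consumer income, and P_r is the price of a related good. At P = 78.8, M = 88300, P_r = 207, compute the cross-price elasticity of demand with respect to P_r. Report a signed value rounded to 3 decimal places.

At the given values, Q = 6931 − 62.9(78.8) − 0.0436(88300) + 29.3(207) = 4189.7.
∂Q/∂P_r = 29.3.
E = (29.3) × (207/4189.7) = 1.44762…

1.448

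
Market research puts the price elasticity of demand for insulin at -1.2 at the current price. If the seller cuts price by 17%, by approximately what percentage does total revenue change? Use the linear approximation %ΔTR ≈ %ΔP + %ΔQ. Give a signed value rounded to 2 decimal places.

+3.40%

%ΔQ ≈ Ed × %ΔP = (-1.2) × (-17%) = +20.4000%
%ΔTR ≈ %ΔP + %ΔQ = (-17%) + (+20.4000%) = +3.4000%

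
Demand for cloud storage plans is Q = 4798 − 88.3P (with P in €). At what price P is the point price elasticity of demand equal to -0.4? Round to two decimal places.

Ed = −88.3P/(4798 − 88.3P). Set this equal to -0.4:
88.3P = 0.4·(4798 − 88.3P) ⇒ 88.3P(1 + 0.4) = 0.4·4798
P = 0.4·4798 / (88.3·1.4) = 15.5249…

15.52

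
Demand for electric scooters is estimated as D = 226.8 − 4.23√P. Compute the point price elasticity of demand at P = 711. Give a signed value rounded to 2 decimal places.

-0.49

dD/dP = −4.23/(2√P) = -0.0793187. At P = 711, D = 114.009.
Ed = (dD/dP)·(P/D) = (-0.0793187) × (711/114.009) = -0.4946…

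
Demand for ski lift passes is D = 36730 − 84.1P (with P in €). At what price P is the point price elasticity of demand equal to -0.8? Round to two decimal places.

Ed = −84.1P/(36730 − 84.1P). Set this equal to -0.8:
84.1P = 0.8·(36730 − 84.1P) ⇒ 84.1P(1 + 0.8) = 0.8·36730
P = 0.8·36730 / (84.1·1.8) = 194.1075…

194.11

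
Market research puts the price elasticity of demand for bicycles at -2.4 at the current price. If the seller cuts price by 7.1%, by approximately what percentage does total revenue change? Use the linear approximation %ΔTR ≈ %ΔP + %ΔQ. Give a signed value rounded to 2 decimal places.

+9.94%

%ΔQ ≈ Ed × %ΔP = (-2.4) × (-7.1%) = +17.0400%
%ΔTR ≈ %ΔP + %ΔQ = (-7.1%) + (+17.0400%) = +9.9400%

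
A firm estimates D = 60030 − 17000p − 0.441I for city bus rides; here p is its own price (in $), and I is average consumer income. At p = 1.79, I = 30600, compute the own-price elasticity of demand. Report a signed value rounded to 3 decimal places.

At the given values, D = 60030 − 17000(1.79) − 0.441(30600) = 16105.4.
∂D/∂p = −17000.
E = (-17000) × (1.79/16105.4) = -1.88942…

-1.889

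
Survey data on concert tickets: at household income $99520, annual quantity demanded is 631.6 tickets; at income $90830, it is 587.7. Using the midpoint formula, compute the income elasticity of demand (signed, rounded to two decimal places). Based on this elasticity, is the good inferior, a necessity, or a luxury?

%ΔQ = (587.7 − 631.6)/[( 631.6 + 587.7)/2] = -43.9/609.65 = -0.072008…
%ΔIncome = (90830 − 99520)/[( 99520 + 90830)/2] = -8690/95175 = -0.091305…
E_income = (-43.9/609.65) / (-8690/95175) = 0.7886…
0 < E_income < 1 ⇒ normal good, necessity.

0.79; necessity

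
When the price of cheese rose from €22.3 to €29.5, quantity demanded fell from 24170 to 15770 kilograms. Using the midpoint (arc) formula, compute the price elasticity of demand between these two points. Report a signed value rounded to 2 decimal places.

%ΔQ = (15770 − 24170) / [(24170 + 15770)/2] = -8400/19970 = -0.420630…
%ΔP = (29.5 − 22.3) / [(22.3 + 29.5)/2] = 7.2/25.9 = 0.277992…
Arc Ed = %ΔQ / %ΔP = (-8400/19970) / (7.2/25.9) = -1.5131…

-1.51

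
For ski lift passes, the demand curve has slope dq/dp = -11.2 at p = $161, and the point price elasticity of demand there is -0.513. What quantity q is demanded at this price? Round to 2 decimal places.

Ed = (dq/dp)·(p/q) ⇒ q = (dq/dp)·p/Ed = (-11.2)·161/(-0.513) = 3515.0097…

3515.01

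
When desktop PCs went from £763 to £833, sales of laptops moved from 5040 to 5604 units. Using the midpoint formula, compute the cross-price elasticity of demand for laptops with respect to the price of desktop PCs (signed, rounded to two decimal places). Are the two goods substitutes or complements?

%ΔQ_{laptops} = (5604 − 5040)/avg = 564/5322 = 0.105975…
%ΔP_{desktop PCs} = (833 − 763)/avg = 70/798 = 0.087719…
E_cross = (564/5322) / (70/798) = 1.2081…
E_cross > 0 ⇒ the goods are substitutes.

1.21; substitutes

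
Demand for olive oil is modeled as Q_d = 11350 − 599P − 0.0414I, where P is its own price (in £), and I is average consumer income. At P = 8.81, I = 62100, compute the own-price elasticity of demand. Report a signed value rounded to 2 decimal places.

-1.51

At the given values, Q_d = 11350 − 599(8.81) − 0.0414(62100) = 3501.87.
∂Q_d/∂P = −599.
E = (-599) × (8.81/3501.87) = -1.5069…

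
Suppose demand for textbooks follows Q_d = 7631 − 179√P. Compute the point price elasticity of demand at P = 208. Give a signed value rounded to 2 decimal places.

dQ_d/dP = −179/(2√P) = -6.20571. At P = 208, Q_d = 5049.43.
Ed = (dQ_d/dP)·(P/Q_d) = (-6.20571) × (208/5049.43) = -0.2556…

-0.26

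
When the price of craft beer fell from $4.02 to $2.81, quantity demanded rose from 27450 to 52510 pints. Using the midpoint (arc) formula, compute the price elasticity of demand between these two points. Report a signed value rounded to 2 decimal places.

%ΔQ = (52510 − 27450) / [(27450 + 52510)/2] = 25060/39980 = 0.626813…
%ΔP = (2.81 − 4.02) / [(4.02 + 2.81)/2] = -1.21/3.415 = -0.354319…
Arc Ed = %ΔQ / %ΔP = (25060/39980) / (-1.21/3.415) = -1.7690…

-1.77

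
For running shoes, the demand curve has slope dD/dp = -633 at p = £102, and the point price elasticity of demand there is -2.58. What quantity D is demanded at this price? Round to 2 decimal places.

Ed = (dD/dp)·(p/D) ⇒ D = (dD/dp)·p/Ed = (-633)·102/(-2.58) = 25025.5813…

25025.58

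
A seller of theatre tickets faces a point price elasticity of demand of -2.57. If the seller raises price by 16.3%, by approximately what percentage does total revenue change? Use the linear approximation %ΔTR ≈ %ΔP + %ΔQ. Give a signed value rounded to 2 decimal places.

-25.59%

%ΔQ ≈ Ed × %ΔP = (-2.57) × (+16.3%) = -41.8910%
%ΔTR ≈ %ΔP + %ΔQ = (+16.3%) + (-41.8910%) = -25.5910%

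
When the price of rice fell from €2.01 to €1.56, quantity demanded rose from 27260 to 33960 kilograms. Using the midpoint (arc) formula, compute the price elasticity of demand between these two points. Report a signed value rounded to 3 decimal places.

%ΔQ = (33960 − 27260) / [(27260 + 33960)/2] = 6700/30610 = 0.218882…
%ΔP = (1.56 − 2.01) / [(2.01 + 1.56)/2] = -0.45/1.785 = -0.252100…
Arc Ed = %ΔQ / %ΔP = (6700/30610) / (-0.45/1.785) = -0.86823…

-0.868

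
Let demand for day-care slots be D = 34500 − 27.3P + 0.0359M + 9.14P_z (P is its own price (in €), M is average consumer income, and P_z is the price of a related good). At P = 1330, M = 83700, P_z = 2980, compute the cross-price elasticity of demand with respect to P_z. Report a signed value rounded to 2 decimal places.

At the given values, D = 34500 − 27.3(1330) + 0.0359(83700) + 9.14(2980) = 28433.03.
∂D/∂P_z = 9.14.
E = (9.14) × (2980/28433.03) = 0.9579…

0.96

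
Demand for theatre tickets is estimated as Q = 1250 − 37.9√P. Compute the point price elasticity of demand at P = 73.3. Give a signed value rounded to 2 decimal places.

-0.18

dQ/dP = −37.9/(2√P) = -2.21339. At P = 73.3, Q = 925.518.
Ed = (dQ/dP)·(P/Q) = (-2.21339) × (73.3/925.518) = -0.1752…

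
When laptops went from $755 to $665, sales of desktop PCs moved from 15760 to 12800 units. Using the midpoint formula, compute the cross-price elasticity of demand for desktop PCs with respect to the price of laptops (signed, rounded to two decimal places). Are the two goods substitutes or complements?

%ΔQ_{desktop PCs} = (12800 − 15760)/avg = -2960/14280 = -0.207282…
%ΔP_{laptops} = (665 − 755)/avg = -90/710 = -0.126760…
E_cross = (-2960/14280) / (-90/710) = 1.6352…
E_cross > 0 ⇒ the goods are substitutes.

1.64; substitutes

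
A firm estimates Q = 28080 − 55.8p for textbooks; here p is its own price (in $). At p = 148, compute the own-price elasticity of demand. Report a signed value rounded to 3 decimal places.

At the given values, Q = 28080 − 55.8(148) = 19821.6.
∂Q/∂p = −55.8.
E = (-55.8) × (148/19821.6) = -0.41663…

-0.417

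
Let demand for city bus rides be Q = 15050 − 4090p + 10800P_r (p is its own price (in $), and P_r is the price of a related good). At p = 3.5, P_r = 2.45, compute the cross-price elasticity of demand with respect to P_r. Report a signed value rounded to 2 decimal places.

0.97

At the given values, Q = 15050 − 4090(3.5) + 10800(2.45) = 27195.
∂Q/∂P_r = 10800.
E = (10800) × (2.45/27195) = 0.9729…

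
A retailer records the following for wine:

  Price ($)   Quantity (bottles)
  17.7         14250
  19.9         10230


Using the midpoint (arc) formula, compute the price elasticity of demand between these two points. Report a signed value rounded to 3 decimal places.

-2.807

%ΔQ = (10230 − 14250) / [(14250 + 10230)/2] = -4020/12240 = -0.328431…
%ΔP = (19.9 − 17.7) / [(17.7 + 19.9)/2] = 2.2/18.8 = 0.117021…
Arc Ed = %ΔQ / %ΔP = (-4020/12240) / (2.2/18.8) = -2.80659…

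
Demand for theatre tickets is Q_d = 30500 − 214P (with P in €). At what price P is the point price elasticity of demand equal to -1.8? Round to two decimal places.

91.62

Ed = −214P/(30500 − 214P). Set this equal to -1.8:
214P = 1.8·(30500 − 214P) ⇒ 214P(1 + 1.8) = 1.8·30500
P = 1.8·30500 / (214·2.8) = 91.6221…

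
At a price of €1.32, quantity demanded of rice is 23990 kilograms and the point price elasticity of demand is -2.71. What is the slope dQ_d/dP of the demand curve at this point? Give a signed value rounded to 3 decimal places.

-49252.197

Ed = (dQ_d/dP)·(P/Q_d) ⇒ dQ_d/dP = Ed·Q_d/P = (-2.71)·23990/1.32 = -49252.19696…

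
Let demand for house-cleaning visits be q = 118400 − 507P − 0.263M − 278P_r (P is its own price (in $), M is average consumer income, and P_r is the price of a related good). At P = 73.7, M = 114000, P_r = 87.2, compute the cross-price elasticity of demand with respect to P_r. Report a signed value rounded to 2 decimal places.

At the given values, q = 118400 − 507(73.7) − 0.263(114000) − 278(87.2) = 26810.5.
∂q/∂P_r = -278.
E = (-278) × (87.2/26810.5) = -0.9041…

-0.90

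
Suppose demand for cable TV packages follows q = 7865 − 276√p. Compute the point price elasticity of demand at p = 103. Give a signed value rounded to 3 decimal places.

-0.277

dq/dp = −276/(2√p) = -13.5975. At p = 103, q = 5063.91.
Ed = (dq/dp)·(p/q) = (-13.5975) × (103/5063.91) = -0.27657…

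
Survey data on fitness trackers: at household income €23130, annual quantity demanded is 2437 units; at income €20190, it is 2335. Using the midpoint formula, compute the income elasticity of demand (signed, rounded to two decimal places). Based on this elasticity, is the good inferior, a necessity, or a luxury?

0.31; necessity

%ΔQ = (2335 − 2437)/[( 2437 + 2335)/2] = -102/2386 = -0.042749…
%ΔIncome = (20190 − 23130)/[( 23130 + 20190)/2] = -2940/21660 = -0.135734…
E_income = (-102/2386) / (-2940/21660) = 0.3149…
0 < E_income < 1 ⇒ normal good, necessity.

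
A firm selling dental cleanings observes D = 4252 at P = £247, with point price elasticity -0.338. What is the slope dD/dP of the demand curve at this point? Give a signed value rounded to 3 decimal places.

Ed = (dD/dP)·(P/D) ⇒ dD/dP = Ed·D/P = (-0.338)·4252/247 = -5.81852…

-5.819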